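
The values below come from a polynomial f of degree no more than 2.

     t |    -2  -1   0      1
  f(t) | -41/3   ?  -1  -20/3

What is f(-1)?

On equispaced nodes a degree-2 polynomial has vanishing third forward difference, so
  - f(-2) + 3·f(-1) - 3·f(0) + f(1) = 0.
Substituting the known values and solving for f(-1):
  3·f(-1) = -10
  f(-1) = -10/3.

-10/3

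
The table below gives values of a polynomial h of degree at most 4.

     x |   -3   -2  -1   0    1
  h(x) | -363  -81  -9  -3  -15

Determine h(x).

h(x) = -4x^4 - 5x^2 - 3x - 3

Using the Lagrange interpolation formula with nodes -3, -2, -1, 0, 1:
  L_0(x) = (x + 2)(x + 1)x(x - 1) / 24
  L_1(x) = (x + 3)(x + 1)x(x - 1) / -6
  L_2(x) = (x + 3)(x + 2)x(x - 1) / 4
  L_3(x) = (x + 3)(x + 2)(x + 1)(x - 1) / -6
  L_4(x) = (x + 3)(x + 2)(x + 1)x / 24
Then h(x) = -363·L_0(x) - 81·L_1(x) - 9·L_2(x) - 3·L_3(x) - 15·L_4(x).
Expanding and collecting terms gives h(x) = -4x^4 - 5x^2 - 3x - 3.
Check: h(1) = -15. ✓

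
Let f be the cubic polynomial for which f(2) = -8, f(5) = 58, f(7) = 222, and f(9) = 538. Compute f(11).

Write f(t) = at^3 + bt^2 + ct + d. Substituting each data point gives a linear system:
  8a + 4b + 2c + d = -8
  125a + 25b + 5c + d = 58
  343a + 49b + 7c + d = 222
  729a + 81b + 9c + d = 538
Solving the system yields a = 1, b = -2, c = -3, d = -2.
So f(t) = t^3 - 2t^2 - 3t - 2.
Then f(11) = 1054.

1054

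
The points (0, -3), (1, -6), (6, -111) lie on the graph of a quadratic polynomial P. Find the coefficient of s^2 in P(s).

Write P(s) = as^2 + bs + c. Substituting each data point gives a linear system:
  c = -3
  a + b + c = -6
  36a + 6b + c = -111
Solving the system yields a = -3, b = 0, c = -3.
So P(s) = -3s^2 - 3.
The leading coefficient is -3.

-3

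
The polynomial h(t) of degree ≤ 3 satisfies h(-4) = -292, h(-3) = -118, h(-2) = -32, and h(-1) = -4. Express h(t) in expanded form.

h(t) = 5t^3 + t^2 - 4t - 4

Using the Lagrange interpolation formula with nodes -4, -3, -2, -1:
  L_0(t) = (t + 3)(t + 2)(t + 1) / -6
  L_1(t) = (t + 4)(t + 2)(t + 1) / 2
  L_2(t) = (t + 4)(t + 3)(t + 1) / -2
  L_3(t) = (t + 4)(t + 3)(t + 2) / 6
Then h(t) = -292·L_0(t) - 118·L_1(t) - 32·L_2(t) - 4·L_3(t).
Expanding and collecting terms gives h(t) = 5t^3 + t^2 - 4t - 4.
Check: h(-1) = -4. ✓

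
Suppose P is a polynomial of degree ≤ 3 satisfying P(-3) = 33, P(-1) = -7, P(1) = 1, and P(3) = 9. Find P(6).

-84

Write P(n) = an^3 + bn^2 + cn + d. Substituting each data point gives a linear system:
  -27a + 9b - 3c + d = 33
  -a + b - c + d = -7
  a + b + c + d = 1
  27a + 9b + 3c + d = 9
Solving the system yields a = -1, b = 3, c = 5, d = -6.
So P(n) = -n^3 + 3n^2 + 5n - 6.
Then P(6) = -84.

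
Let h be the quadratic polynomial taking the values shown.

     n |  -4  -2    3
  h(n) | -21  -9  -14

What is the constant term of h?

-5

Write h(n) = an^2 + bn + c. Substituting each data point gives a linear system:
  16a - 4b + c = -21
  4a - 2b + c = -9
  9a + 3b + c = -14
Solving the system yields a = -1, b = 0, c = -5.
So h(n) = -n^2 - 5.
The constant term is -5.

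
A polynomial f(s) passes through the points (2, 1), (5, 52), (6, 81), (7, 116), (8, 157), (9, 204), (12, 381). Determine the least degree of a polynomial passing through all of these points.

2

Divided differences on the nodes 2, 5, 6, 7, 8, 9, 12:
  order 0: 1  52  81  116  157  204  381
  order 1: 17  29  35  41  47  59
  order 2: 3  3  3  3  3
  order 3: 0  0  0  0
  order 4: 0  0  0
  order 5: 0  0
  order 6: 0
The order-2 divided differences are all 3 (nonzero) and every higher order vanishes, so the data lies on a polynomial of degree exactly 2.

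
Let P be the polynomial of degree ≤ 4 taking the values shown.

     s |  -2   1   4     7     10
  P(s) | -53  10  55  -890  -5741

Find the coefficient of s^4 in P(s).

Write P(s) = as^4 + bs^3 + cs^2 + ds + e. Substituting each data point gives a linear system:
  16a - 8b + 4c - 2d + e = -53
  a + b + c + d + e = 10
  256a + 64b + 16c + 4d + e = 55
  2401a + 343b + 49c + 7d + e = -890
  10000a + 1000b + 100c + 10d + e = -5741
Solving the system yields a = -1, b = 4, c = 2, d = 6, e = -1.
So P(s) = -s^4 + 4s^3 + 2s^2 + 6s - 1.
The leading coefficient is -1.

-1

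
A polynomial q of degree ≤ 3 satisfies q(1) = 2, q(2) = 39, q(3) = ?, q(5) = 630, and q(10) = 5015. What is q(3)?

The 4 known points determine the degree-3 polynomial uniquely.
Write q(x) = ax^3 + bx^2 + cx + d. Substituting each data point gives a linear system:
  a + b + c + d = 2
  8a + 4b + 2c + d = 39
  125a + 25b + 5c + d = 630
  1000a + 100b + 10c + d = 5015
Solving the system yields a = 5, b = 0, c = 2, d = -5.
So q(x) = 5x^3 + 2x - 5.
Then q(3) = 136.

136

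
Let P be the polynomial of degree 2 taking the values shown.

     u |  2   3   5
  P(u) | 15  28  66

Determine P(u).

Write P(u) = au^2 + bu + c. Substituting each data point gives a linear system:
  4a + 2b + c = 15
  9a + 3b + c = 28
  25a + 5b + c = 66
Solving the system yields a = 2, b = 3, c = 1.
So P(u) = 2u² + 3u + 1.
Check: P(3) = 28. ✓

P(u) = 2u^2 + 3u + 1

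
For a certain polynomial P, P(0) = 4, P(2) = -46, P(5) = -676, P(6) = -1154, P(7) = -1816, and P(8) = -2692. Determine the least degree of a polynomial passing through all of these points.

Divided differences on the nodes 0, 2, 5, 6, 7, 8:
  order 0: 4  -46  -676  -1154  -1816  -2692
  order 1: -25  -210  -478  -662  -876
  order 2: -37  -67  -92  -107
  order 3: -5  -5  -5
  order 4: 0  0
  order 5: 0
The order-3 divided differences are all -5 (nonzero) and every higher order vanishes, so the data lies on a polynomial of degree exactly 3.

3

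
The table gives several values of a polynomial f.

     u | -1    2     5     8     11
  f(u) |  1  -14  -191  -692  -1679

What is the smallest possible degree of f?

Forward differences of the values at u = -1, 2, 5, 8, 11:
  f  : 1  -14  -191  -692  -1679
  Δ  : -15  -177  -501  -987
  Δ^2: -162  -324  -486
  Δ^3: -162  -162
  Δ^4: 0
The third differences are constant (-162) and nonzero, while all higher differences vanish, so the minimal degree is 3.

3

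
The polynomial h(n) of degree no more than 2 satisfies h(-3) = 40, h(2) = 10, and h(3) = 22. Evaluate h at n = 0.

4

Using the Lagrange interpolation formula with nodes -3, 2, 3:
  L_0(n) = (n - 2)(n - 3) / 30
  L_1(n) = (n + 3)(n - 3) / -5
  L_2(n) = (n + 3)(n - 2) / 6
Then h(n) = 40·L_0(n) + 10·L_1(n) + 22·L_2(n).
Expanding and collecting terms gives h(n) = 3n² - 3n + 4.
Evaluating at n = 0: h(0) = 4.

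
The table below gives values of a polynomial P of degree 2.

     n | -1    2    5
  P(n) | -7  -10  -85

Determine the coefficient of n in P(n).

3

Write P(n) = an^2 + bn + c. Substituting each data point gives a linear system:
  a - b + c = -7
  4a + 2b + c = -10
  25a + 5b + c = -85
Solving the system yields a = -4, b = 3, c = 0.
So P(n) = -4n^2 + 3n.
The coefficient of n is 3.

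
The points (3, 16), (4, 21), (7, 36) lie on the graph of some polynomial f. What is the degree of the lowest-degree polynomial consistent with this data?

1

Divided differences on the nodes 3, 4, 7:
  order 0: 16  21  36
  order 1: 5  5
  order 2: 0
The order-1 divided differences are all 5 (nonzero) and every higher order vanishes, so the data lies on a polynomial of degree exactly 1.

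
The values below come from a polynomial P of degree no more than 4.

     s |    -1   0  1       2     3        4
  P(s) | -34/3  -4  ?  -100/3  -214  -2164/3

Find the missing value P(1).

2/3

On equispaced nodes a degree-4 polynomial has vanishing fifth forward difference, so
  - P(-1) + 5·P(0) - 10·P(1) + 10·P(2) - 5·P(3) + P(4) = 0.
Substituting the known values and solving for P(1):
  -10·P(1) = -20/3
  P(1) = 2/3.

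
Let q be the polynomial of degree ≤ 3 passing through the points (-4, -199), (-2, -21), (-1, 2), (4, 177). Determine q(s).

Write q(s) = as^3 + bs^2 + cs + d. Substituting each data point gives a linear system:
  -64a + 16b - 4c + d = -199
  -8a + 4b - 2c + d = -21
  -a + b - c + d = 2
  64a + 16b + 4c + d = 177
Solving the system yields a = 3, b = -1, c = -1, d = 5.
So q(s) = 3s³ - s² - s + 5.
Check: q(-4) = -199. ✓

q(s) = 3s^3 - s^2 - s + 5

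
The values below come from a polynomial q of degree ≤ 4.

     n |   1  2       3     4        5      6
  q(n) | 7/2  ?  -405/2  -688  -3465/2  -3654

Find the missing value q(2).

The 5 known points determine the degree-4 polynomial uniquely.
Write q(n) = an^4 + bn^3 + cn^2 + dn + e. Substituting each data point gives a linear system:
  a + b + c + d + e = 7/2
  81a + 27b + 9c + 3d + e = -405/2
  256a + 64b + 16c + 4d + e = -688
  625a + 125b + 25c + 5d + e = -3465/2
  1296a + 216b + 36c + 6d + e = -3654
Solving the system yields a = -3, b = 1, c = -1/2, d = 6, e = 0.
So q(n) = -3n^4 + n^3 - (1/2)n^2 + 6n.
Then q(2) = -30.

-30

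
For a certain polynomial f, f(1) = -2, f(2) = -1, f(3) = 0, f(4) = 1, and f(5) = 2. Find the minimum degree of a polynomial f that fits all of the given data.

1

Forward differences of the values at t = 1, 2, 3, 4, 5:
  f  : -2  -1  0  1  2
  Δ  : 1  1  1  1
  Δ^2: 0  0  0
  Δ^3: 0  0
  Δ^4: 0
The first differences are constant (1) and nonzero, while all higher differences vanish, so the minimal degree is 1.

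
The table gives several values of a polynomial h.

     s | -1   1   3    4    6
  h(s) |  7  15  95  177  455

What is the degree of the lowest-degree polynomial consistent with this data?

3

Divided differences on the nodes -1, 1, 3, 4, 6:
  order 0: 7  15  95  177  455
  order 1: 4  40  82  139
  order 2: 9  14  19
  order 3: 1  1
  order 4: 0
The order-3 divided differences are all 1 (nonzero) and every higher order vanishes, so the data lies on a polynomial of degree exactly 3.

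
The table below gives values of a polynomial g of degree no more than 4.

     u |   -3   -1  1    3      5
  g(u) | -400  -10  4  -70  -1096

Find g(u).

Write g(u) = au^4 + bu^3 + cu^2 + du + e. Substituting each data point gives a linear system:
  81a - 27b + 9c - 3d + e = -400
  a - b + c - d + e = -10
  a + b + c + d + e = 4
  81a + 27b + 9c + 3d + e = -70
  625a + 125b + 25c + 5d + e = -1096
Solving the system yields a = -3, b = 6, c = 1, d = 1, e = -1.
So g(u) = -3u^4 + 6u^3 + u^2 + u - 1.
Check: g(-3) = -400. ✓

g(u) = -3u^4 + 6u^3 + u^2 + u - 1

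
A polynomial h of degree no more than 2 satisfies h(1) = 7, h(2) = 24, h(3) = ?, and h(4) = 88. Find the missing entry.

On equispaced nodes a degree-2 polynomial has vanishing third forward difference, so
  - h(1) + 3·h(2) - 3·h(3) + h(4) = 0.
Substituting the known values and solving for h(3):
  -3·h(3) = -153
  h(3) = 51.

51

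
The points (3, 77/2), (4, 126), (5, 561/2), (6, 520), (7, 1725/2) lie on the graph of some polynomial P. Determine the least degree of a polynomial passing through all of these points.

3

Forward differences of the values at u = 3, 4, 5, 6, 7:
  P  : 77/2  126  561/2  520  1725/2
  Δ  : 175/2  309/2  479/2  685/2
  Δ^2: 67  85  103
  Δ^3: 18  18
  Δ^4: 0
The third differences are constant (18) and nonzero, while all higher differences vanish, so the minimal degree is 3.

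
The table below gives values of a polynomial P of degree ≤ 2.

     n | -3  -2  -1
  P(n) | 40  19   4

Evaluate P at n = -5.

100

Using the Lagrange interpolation formula with nodes -3, -2, -1:
  L_0(n) = (n + 2)(n + 1) / 2
  L_1(n) = (n + 3)(n + 1) / -1
  L_2(n) = (n + 3)(n + 2) / 2
Then P(n) = 40·L_0(n) + 19·L_1(n) + 4·L_2(n).
Expanding and collecting terms gives P(n) = 3n^2 - 6n - 5.
Evaluating at n = -5: P(-5) = 100.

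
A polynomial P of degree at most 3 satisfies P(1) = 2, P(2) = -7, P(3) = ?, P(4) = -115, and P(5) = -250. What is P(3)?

On equispaced nodes a degree-3 polynomial has vanishing fourth forward difference, so
  P(1) - 4·P(2) + 6·P(3) - 4·P(4) + P(5) = 0.
Substituting the known values and solving for P(3):
  6·P(3) = -240
  P(3) = -40.

-40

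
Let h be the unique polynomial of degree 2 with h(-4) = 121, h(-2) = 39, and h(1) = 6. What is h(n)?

h(n) = 6n^2 - 5n + 5

Write h(n) = an^2 + bn + c. Substituting each data point gives a linear system:
  16a - 4b + c = 121
  4a - 2b + c = 39
  a + b + c = 6
Solving the system yields a = 6, b = -5, c = 5.
So h(n) = 6n^2 - 5n + 5.
Check: h(-2) = 39. ✓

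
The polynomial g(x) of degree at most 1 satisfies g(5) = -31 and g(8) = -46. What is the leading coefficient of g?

-5

Write g(x) = ax + b. Substituting each data point gives a linear system:
  5a + b = -31
  8a + b = -46
Solving the system yields a = -5, b = -6.
So g(x) = -5x - 6.
The leading coefficient is -5.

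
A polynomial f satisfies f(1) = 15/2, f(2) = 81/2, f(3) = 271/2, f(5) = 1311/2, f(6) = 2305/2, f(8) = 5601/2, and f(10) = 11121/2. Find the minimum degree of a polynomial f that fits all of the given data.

Divided differences on the nodes 1, 2, 3, 5, 6, 8, 10:
  order 0: 15/2  81/2  271/2  1311/2  2305/2  5601/2  11121/2
  order 1: 33  95  260  497  824  1380
  order 2: 31  55  79  109  139
  order 3: 6  6  6  6
  order 4: 0  0  0
  order 5: 0  0
  order 6: 0
The order-3 divided differences are all 6 (nonzero) and every higher order vanishes, so the data lies on a polynomial of degree exactly 3.

3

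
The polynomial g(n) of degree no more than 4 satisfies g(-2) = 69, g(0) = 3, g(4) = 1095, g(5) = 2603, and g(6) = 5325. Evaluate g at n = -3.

339

Using the Lagrange interpolation formula with nodes -2, 0, 4, 5, 6:
  L_0(n) = n(n - 4)(n - 5)(n - 6) / 672
  L_1(n) = (n + 2)(n - 4)(n - 5)(n - 6) / -240
  L_2(n) = (n + 2)n(n - 5)(n - 6) / 48
  L_3(n) = (n + 2)n(n - 4)(n - 6) / -35
  L_4(n) = (n + 2)n(n - 4)(n - 5) / 96
Then g(n) = 69·L_0(n) + 3·L_1(n) + 1095·L_2(n) + 2603·L_3(n) + 5325·L_4(n).
Expanding and collecting terms gives g(n) = 4n⁴ + 3n² + 5n + 3.
Evaluating at n = -3: g(-3) = 339.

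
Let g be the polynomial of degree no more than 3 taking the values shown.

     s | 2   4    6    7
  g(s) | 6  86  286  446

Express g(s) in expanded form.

Using the Lagrange interpolation formula with nodes 2, 4, 6, 7:
  L_0(s) = (s - 4)(s - 6)(s - 7) / -40
  L_1(s) = (s - 2)(s - 6)(s - 7) / 12
  L_2(s) = (s - 2)(s - 4)(s - 7) / -8
  L_3(s) = (s - 2)(s - 4)(s - 6) / 15
Then g(s) = 6·L_0(s) + 86·L_1(s) + 286·L_2(s) + 446·L_3(s).
Expanding and collecting terms gives g(s) = s³ + 3s² - 6s - 2.
Check: g(2) = 6. ✓

g(s) = s^3 + 3s^2 - 6s - 2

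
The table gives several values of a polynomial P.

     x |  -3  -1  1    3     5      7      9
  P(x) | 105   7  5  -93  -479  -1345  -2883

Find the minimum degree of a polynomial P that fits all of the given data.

Forward differences of the values at x = -3, -1, 1, 3, 5, 7, 9:
  P  : 105  7  5  -93  -479  -1345  -2883
  Δ  : -98  -2  -98  -386  -866  -1538
  Δ^2: 96  -96  -288  -480  -672
  Δ^3: -192  -192  -192  -192
  Δ^4: 0  0  0
  Δ^5: 0  0
  Δ^6: 0
The third differences are constant (-192) and nonzero, while all higher differences vanish, so the minimal degree is 3.

3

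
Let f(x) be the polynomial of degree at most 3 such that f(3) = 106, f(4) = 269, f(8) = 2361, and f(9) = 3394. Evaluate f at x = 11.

6282

Write f(x) = ax^3 + bx^2 + cx + d. Substituting each data point gives a linear system:
  27a + 9b + 3c + d = 106
  64a + 16b + 4c + d = 269
  512a + 64b + 8c + d = 2361
  729a + 81b + 9c + d = 3394
Solving the system yields a = 5, b = -3, c = -1, d = 1.
So f(x) = 5x³ - 3x² - x + 1.
Then f(11) = 6282.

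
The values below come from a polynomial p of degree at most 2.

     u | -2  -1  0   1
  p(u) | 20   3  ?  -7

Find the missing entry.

On equispaced nodes a degree-2 polynomial has vanishing third forward difference, so
  - p(-2) + 3·p(-1) - 3·p(0) + p(1) = 0.
Substituting the known values and solving for p(0):
  -3·p(0) = 18
  p(0) = -6.

-6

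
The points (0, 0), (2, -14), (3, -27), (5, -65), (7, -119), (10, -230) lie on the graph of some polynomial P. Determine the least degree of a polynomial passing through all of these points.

Divided differences on the nodes 0, 2, 3, 5, 7, 10:
  order 0: 0  -14  -27  -65  -119  -230
  order 1: -7  -13  -19  -27  -37
  order 2: -2  -2  -2  -2
  order 3: 0  0  0
  order 4: 0  0
  order 5: 0
The order-2 divided differences are all -2 (nonzero) and every higher order vanishes, so the data lies on a polynomial of degree exactly 2.

2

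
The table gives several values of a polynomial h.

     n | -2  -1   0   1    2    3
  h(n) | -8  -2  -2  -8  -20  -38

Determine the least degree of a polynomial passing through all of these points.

Forward differences of the values at n = -2, -1, 0, 1, 2, 3:
  h  : -8  -2  -2  -8  -20  -38
  Δ  : 6  0  -6  -12  -18
  Δ^2: -6  -6  -6  -6
  Δ^3: 0  0  0
  Δ^4: 0  0
  Δ^5: 0
The second differences are constant (-6) and nonzero, while all higher differences vanish, so the minimal degree is 2.

2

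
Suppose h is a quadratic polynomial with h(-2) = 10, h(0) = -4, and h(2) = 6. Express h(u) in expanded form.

Write h(u) = au^2 + bu + c. Substituting each data point gives a linear system:
  4a - 2b + c = 10
  c = -4
  4a + 2b + c = 6
Solving the system yields a = 3, b = -1, c = -4.
So h(u) = 3u² - u - 4.
Check: h(0) = -4. ✓

h(u) = 3u^2 - u - 4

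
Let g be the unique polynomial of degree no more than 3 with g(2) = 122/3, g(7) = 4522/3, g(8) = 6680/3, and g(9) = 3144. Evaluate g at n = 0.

Using the Lagrange interpolation formula with nodes 2, 7, 8, 9:
  L_0(n) = (n - 7)(n - 8)(n - 9) / -210
  L_1(n) = (n - 2)(n - 8)(n - 9) / 10
  L_2(n) = (n - 2)(n - 7)(n - 9) / -6
  L_3(n) = (n - 2)(n - 7)(n - 8) / 14
Then g(n) = 122/3·L_0(n) + 4522/3·L_1(n) + 6680/3·L_2(n) + 3144·L_3(n).
Expanding and collecting terms gives g(n) = 4n³ + 3n² - (5/3)n.
Evaluating at n = 0: g(0) = 0.

0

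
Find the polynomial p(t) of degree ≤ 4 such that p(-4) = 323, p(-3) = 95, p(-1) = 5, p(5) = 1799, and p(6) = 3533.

Using the Lagrange interpolation formula with nodes -4, -3, -1, 5, 6:
  L_0(t) = (t + 3)(t + 1)(t - 5)(t - 6) / 270
  L_1(t) = (t + 4)(t + 1)(t - 5)(t - 6) / -144
  L_2(t) = (t + 4)(t + 3)(t - 5)(t - 6) / 252
  L_3(t) = (t + 4)(t + 3)(t + 1)(t - 6) / -432
  L_4(t) = (t + 4)(t + 3)(t + 1)(t - 5) / 630
Then p(t) = 323·L_0(t) + 95·L_1(t) + 5·L_2(t) + 1799·L_3(t) + 3533·L_4(t).
Expanding and collecting terms gives p(t) = 2t^4 + 4t^3 + 3t^2 - 5t - 1.
Check: p(6) = 3533. ✓

p(t) = 2t^4 + 4t^3 + 3t^2 - 5t - 1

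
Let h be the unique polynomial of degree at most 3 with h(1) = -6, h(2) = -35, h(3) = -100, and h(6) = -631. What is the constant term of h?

-1

Write h(n) = an^3 + bn^2 + cn + d. Substituting each data point gives a linear system:
  a + b + c + d = -6
  8a + 4b + 2c + d = -35
  27a + 9b + 3c + d = -100
  216a + 36b + 6c + d = -631
Solving the system yields a = -2, b = -6, c = 3, d = -1.
So h(n) = -2n³ - 6n² + 3n - 1.
The constant term is -1.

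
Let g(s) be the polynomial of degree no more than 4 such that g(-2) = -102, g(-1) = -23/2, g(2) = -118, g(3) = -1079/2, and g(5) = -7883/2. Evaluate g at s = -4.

-1516

Write g(s) = as^4 + bs^3 + cs^2 + ds + e. Substituting each data point gives a linear system:
  16a - 8b + 4c - 2d + e = -102
  a - b + c - d + e = -23/2
  16a + 8b + 4c + 2d + e = -118
  81a + 27b + 9c + 3d + e = -1079/2
  625a + 125b + 25c + 5d + e = -7883/2
Solving the system yields a = -6, b = -1, c = -5/2, d = 0, e = -4.
So g(s) = -6s^4 - s^3 - (5/2)s^2 - 4.
Then g(-4) = -1516.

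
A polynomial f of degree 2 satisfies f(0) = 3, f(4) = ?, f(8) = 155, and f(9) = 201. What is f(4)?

31

The 3 known points determine the degree-2 polynomial uniquely.
Write f(t) = at^2 + bt + c. Substituting each data point gives a linear system:
  c = 3
  64a + 8b + c = 155
  81a + 9b + c = 201
Solving the system yields a = 3, b = -5, c = 3.
So f(t) = 3t^2 - 5t + 3.
Then f(4) = 31.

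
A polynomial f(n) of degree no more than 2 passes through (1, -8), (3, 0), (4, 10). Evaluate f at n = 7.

64

Write f(n) = an^2 + bn + c. Substituting each data point gives a linear system:
  a + b + c = -8
  9a + 3b + c = 0
  16a + 4b + c = 10
Solving the system yields a = 2, b = -4, c = -6.
So f(n) = 2n^2 - 4n - 6.
Then f(7) = 64.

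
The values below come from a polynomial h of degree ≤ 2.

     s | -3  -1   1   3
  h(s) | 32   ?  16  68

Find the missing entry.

On equispaced nodes a degree-2 polynomial has vanishing third forward difference, so
  - h(-3) + 3·h(-1) - 3·h(1) + h(3) = 0.
Substituting the known values and solving for h(-1):
  3·h(-1) = 12
  h(-1) = 4.

4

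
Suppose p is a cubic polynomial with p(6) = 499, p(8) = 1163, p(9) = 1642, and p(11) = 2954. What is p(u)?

Write p(u) = au^3 + bu^2 + cu + d. Substituting each data point gives a linear system:
  216a + 36b + 6c + d = 499
  512a + 64b + 8c + d = 1163
  729a + 81b + 9c + d = 1642
  1331a + 121b + 11c + d = 2954
Solving the system yields a = 2, b = 3, c = -6, d = -5.
So p(u) = 2u^3 + 3u^2 - 6u - 5.
Check: p(8) = 1163. ✓

p(u) = 2u^3 + 3u^2 - 6u - 5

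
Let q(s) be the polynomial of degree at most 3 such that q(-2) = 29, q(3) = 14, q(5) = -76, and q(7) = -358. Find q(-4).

Using the Lagrange interpolation formula with nodes -2, 3, 5, 7:
  L_0(s) = (s - 3)(s - 5)(s - 7) / -315
  L_1(s) = (s + 2)(s - 5)(s - 7) / 40
  L_2(s) = (s + 2)(s - 3)(s - 7) / -28
  L_3(s) = (s + 2)(s - 3)(s - 5) / 72
Then q(s) = 29·L_0(s) + 14·L_1(s) - 76·L_2(s) - 358·L_3(s).
Expanding and collecting terms gives q(s) = -2s³ + 6s² + 5s - 1.
Evaluating at s = -4: q(-4) = 203.

203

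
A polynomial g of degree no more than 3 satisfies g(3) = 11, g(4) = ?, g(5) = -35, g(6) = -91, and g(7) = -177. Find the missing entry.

The 4 known points determine the degree-3 polynomial uniquely.
Write g(u) = au^3 + bu^2 + cu + d. Substituting each data point gives a linear system:
  27a + 9b + 3c + d = 11
  125a + 25b + 5c + d = -35
  216a + 36b + 6c + d = -91
  343a + 49b + 7c + d = -177
Solving the system yields a = -1, b = 3, c = 2, d = 5.
So g(u) = -u^3 + 3u^2 + 2u + 5.
Then g(4) = -3.

-3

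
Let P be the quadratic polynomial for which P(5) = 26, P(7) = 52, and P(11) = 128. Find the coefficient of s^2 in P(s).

Write P(s) = as^2 + bs + c. Substituting each data point gives a linear system:
  25a + 5b + c = 26
  49a + 7b + c = 52
  121a + 11b + c = 128
Solving the system yields a = 1, b = 1, c = -4.
So P(s) = s^2 + s - 4.
The leading coefficient is 1.

1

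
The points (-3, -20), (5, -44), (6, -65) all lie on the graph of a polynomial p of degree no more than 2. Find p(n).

Write p(n) = an^2 + bn + c. Substituting each data point gives a linear system:
  9a - 3b + c = -20
  25a + 5b + c = -44
  36a + 6b + c = -65
Solving the system yields a = -2, b = 1, c = 1.
So p(n) = -2n^2 + n + 1.
Check: p(-3) = -20. ✓

p(n) = -2n^2 + n + 1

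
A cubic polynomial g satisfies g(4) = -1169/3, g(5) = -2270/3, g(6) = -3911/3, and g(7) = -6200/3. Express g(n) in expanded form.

Write g(n) = an^3 + bn^2 + cn + d. Substituting each data point gives a linear system:
  64a + 16b + 4c + d = -1169/3
  125a + 25b + 5c + d = -2270/3
  216a + 36b + 6c + d = -3911/3
  343a + 49b + 7c + d = -6200/3
Solving the system yields a = -6, b = 0, c = -1, d = -5/3.
So g(n) = -6n^3 - n - 5/3.
Check: g(4) = -1169/3. ✓

g(n) = -6n^3 - n - 5/3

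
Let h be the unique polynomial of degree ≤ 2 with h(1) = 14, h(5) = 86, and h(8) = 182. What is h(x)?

Write h(x) = ax^2 + bx + c. Substituting each data point gives a linear system:
  a + b + c = 14
  25a + 5b + c = 86
  64a + 8b + c = 182
Solving the system yields a = 2, b = 6, c = 6.
So h(x) = 2x^2 + 6x + 6.
Check: h(5) = 86. ✓

h(x) = 2x^2 + 6x + 6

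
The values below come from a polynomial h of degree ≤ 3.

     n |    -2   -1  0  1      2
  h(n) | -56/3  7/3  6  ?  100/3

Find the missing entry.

The 4 known points determine the degree-3 polynomial uniquely.
Write h(n) = an^3 + bn^2 + cn + d. Substituting each data point gives a linear system:
  -8a + 4b - 2c + d = -56/3
  -a + b - c + d = 7/3
  d = 6
  8a + 4b + 2c + d = 100/3
Solving the system yields a = 3, b = 1/3, c = 1, d = 6.
So h(n) = 3n³ + (1/3)n² + n + 6.
Then h(1) = 31/3.

31/3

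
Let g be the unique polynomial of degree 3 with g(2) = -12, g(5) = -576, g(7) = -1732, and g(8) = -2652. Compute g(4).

Write g(n) = an^3 + bn^2 + cn + d. Substituting each data point gives a linear system:
  8a + 4b + 2c + d = -12
  125a + 25b + 5c + d = -576
  343a + 49b + 7c + d = -1732
  512a + 64b + 8c + d = -2652
Solving the system yields a = -6, b = 6, c = 4, d = 4.
So g(n) = -6n³ + 6n² + 4n + 4.
Then g(4) = -268.

-268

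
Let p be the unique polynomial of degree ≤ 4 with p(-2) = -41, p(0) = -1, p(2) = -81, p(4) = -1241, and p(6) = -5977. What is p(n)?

p(n) = -4n^4 - 4n^3 + n^2 + 6n - 1

Write p(n) = an^4 + bn^3 + cn^2 + dn + e. Substituting each data point gives a linear system:
  16a - 8b + 4c - 2d + e = -41
  e = -1
  16a + 8b + 4c + 2d + e = -81
  256a + 64b + 16c + 4d + e = -1241
  1296a + 216b + 36c + 6d + e = -5977
Solving the system yields a = -4, b = -4, c = 1, d = 6, e = -1.
So p(n) = -4n⁴ - 4n³ + n² + 6n - 1.
Check: p(2) = -81. ✓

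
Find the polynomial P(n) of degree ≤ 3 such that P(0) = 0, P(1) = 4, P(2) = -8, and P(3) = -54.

P(n) = -3n^3 + n^2 + 6n

Write P(n) = an^3 + bn^2 + cn + d. Substituting each data point gives a linear system:
  d = 0
  a + b + c + d = 4
  8a + 4b + 2c + d = -8
  27a + 9b + 3c + d = -54
Solving the system yields a = -3, b = 1, c = 6, d = 0.
So P(n) = -3n^3 + n^2 + 6n.
Check: P(1) = 4. ✓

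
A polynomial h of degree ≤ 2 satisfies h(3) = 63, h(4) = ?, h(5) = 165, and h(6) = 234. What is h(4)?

108

The 3 known points determine the degree-2 polynomial uniquely.
Write h(t) = at^2 + bt + c. Substituting each data point gives a linear system:
  9a + 3b + c = 63
  25a + 5b + c = 165
  36a + 6b + c = 234
Solving the system yields a = 6, b = 3, c = 0.
So h(t) = 6t² + 3t.
Then h(4) = 108.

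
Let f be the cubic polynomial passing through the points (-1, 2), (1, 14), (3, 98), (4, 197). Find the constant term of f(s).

Write f(s) = as^3 + bs^2 + cs + d. Substituting each data point gives a linear system:
  -a + b - c + d = 2
  a + b + c + d = 14
  27a + 9b + 3c + d = 98
  64a + 16b + 4c + d = 197
Solving the system yields a = 2, b = 3, c = 4, d = 5.
So f(s) = 2s^3 + 3s^2 + 4s + 5.
The constant term is 5.

5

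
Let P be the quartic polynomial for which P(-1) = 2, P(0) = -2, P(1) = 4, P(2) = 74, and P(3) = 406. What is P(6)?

Using the Lagrange interpolation formula with nodes -1, 0, 1, 2, 3:
  L_0(s) = s(s - 1)(s - 2)(s - 3) / 24
  L_1(s) = (s + 1)(s - 1)(s - 2)(s - 3) / -6
  L_2(s) = (s + 1)s(s - 2)(s - 3) / 4
  L_3(s) = (s + 1)s(s - 1)(s - 3) / -6
  L_4(s) = (s + 1)s(s - 1)(s - 2) / 24
Then P(s) = 2·L_0(s) - 2·L_1(s) + 4·L_2(s) + 74·L_3(s) + 406·L_4(s).
Expanding and collecting terms gives P(s) = 6s^4 - 3s^3 - s^2 + 4s - 2.
Evaluating at s = 6: P(6) = 7114.

7114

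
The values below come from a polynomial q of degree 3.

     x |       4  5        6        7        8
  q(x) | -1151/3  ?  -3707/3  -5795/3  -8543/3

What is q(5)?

On equispaced nodes a degree-3 polynomial has vanishing fourth forward difference, so
  q(4) - 4·q(5) + 6·q(6) - 4·q(7) + q(8) = 0.
Substituting the known values and solving for q(5):
  -4·q(5) = 8756/3
  q(5) = -2189/3.

-2189/3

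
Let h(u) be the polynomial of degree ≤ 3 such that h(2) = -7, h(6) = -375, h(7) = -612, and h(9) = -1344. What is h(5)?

-208

Write h(u) = au^3 + bu^2 + cu + d. Substituting each data point gives a linear system:
  8a + 4b + 2c + d = -7
  216a + 36b + 6c + d = -375
  343a + 49b + 7c + d = -612
  729a + 81b + 9c + d = -1344
Solving the system yields a = -2, b = 1, c = 4, d = -3.
So h(u) = -2u^3 + u^2 + 4u - 3.
Then h(5) = -208.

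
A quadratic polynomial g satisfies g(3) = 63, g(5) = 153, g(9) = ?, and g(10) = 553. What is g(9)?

453

The 3 known points determine the degree-2 polynomial uniquely.
Write g(u) = au^2 + bu + c. Substituting each data point gives a linear system:
  9a + 3b + c = 63
  25a + 5b + c = 153
  100a + 10b + c = 553
Solving the system yields a = 5, b = 5, c = 3.
So g(u) = 5u² + 5u + 3.
Then g(9) = 453.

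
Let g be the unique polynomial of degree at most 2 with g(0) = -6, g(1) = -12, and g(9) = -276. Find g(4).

-66

Using the Lagrange interpolation formula with nodes 0, 1, 9:
  L_0(s) = (s - 1)(s - 9) / 9
  L_1(s) = s(s - 9) / -8
  L_2(s) = s(s - 1) / 72
Then g(s) = -6·L_0(s) - 12·L_1(s) - 276·L_2(s).
Expanding and collecting terms gives g(s) = -3s^2 - 3s - 6.
Evaluating at s = 4: g(4) = -66.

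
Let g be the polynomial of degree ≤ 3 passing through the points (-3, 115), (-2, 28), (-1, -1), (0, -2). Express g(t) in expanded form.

g(t) = -5t^3 - t^2 + 3t - 2

Using the Lagrange interpolation formula with nodes -3, -2, -1, 0:
  L_0(t) = (t + 2)(t + 1)t / -6
  L_1(t) = (t + 3)(t + 1)t / 2
  L_2(t) = (t + 3)(t + 2)t / -2
  L_3(t) = (t + 3)(t + 2)(t + 1) / 6
Then g(t) = 115·L_0(t) + 28·L_1(t) - 1·L_2(t) - 2·L_3(t).
Expanding and collecting terms gives g(t) = -5t^3 - t^2 + 3t - 2.
Check: g(-1) = -1. ✓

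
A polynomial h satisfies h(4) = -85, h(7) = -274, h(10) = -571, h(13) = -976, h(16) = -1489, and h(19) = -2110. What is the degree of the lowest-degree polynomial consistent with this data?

Forward differences of the values at u = 4, 7, 10, 13, 16, 19:
  h  : -85  -274  -571  -976  -1489  -2110
  Δ  : -189  -297  -405  -513  -621
  Δ^2: -108  -108  -108  -108
  Δ^3: 0  0  0
  Δ^4: 0  0
  Δ^5: 0
The second differences are constant (-108) and nonzero, while all higher differences vanish, so the minimal degree is 2.

2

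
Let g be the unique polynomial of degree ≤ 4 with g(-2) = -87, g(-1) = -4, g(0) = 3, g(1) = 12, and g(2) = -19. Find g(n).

Write g(n) = an^4 + bn^3 + cn^2 + dn + e. Substituting each data point gives a linear system:
  16a - 8b + 4c - 2d + e = -87
  a - b + c - d + e = -4
  e = 3
  a + b + c + d + e = 12
  16a + 8b + 4c + 2d + e = -19
Solving the system yields a = -5, b = 3, c = 6, d = 5, e = 3.
So g(n) = -5n⁴ + 3n³ + 6n² + 5n + 3.
Check: g(-1) = -4. ✓

g(n) = -5n^4 + 3n^3 + 6n^2 + 5n + 3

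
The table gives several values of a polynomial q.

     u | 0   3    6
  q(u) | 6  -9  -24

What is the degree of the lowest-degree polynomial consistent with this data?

Forward differences of the values at u = 0, 3, 6:
  q  : 6  -9  -24
  Δ  : -15  -15
  Δ^2: 0
The first differences are constant (-15) and nonzero, while all higher differences vanish, so the minimal degree is 1.

1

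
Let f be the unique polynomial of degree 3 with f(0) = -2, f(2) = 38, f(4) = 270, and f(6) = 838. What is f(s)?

Using the Lagrange interpolation formula with nodes 0, 2, 4, 6:
  L_0(s) = (s - 2)(s - 4)(s - 6) / -48
  L_1(s) = s(s - 4)(s - 6) / 16
  L_2(s) = s(s - 2)(s - 6) / -16
  L_3(s) = s(s - 2)(s - 4) / 48
Then f(s) = -2·L_0(s) + 38·L_1(s) + 270·L_2(s) + 838·L_3(s).
Expanding and collecting terms gives f(s) = 3s³ + 6s² - 4s - 2.
Check: f(6) = 838. ✓

f(s) = 3s^3 + 6s^2 - 4s - 2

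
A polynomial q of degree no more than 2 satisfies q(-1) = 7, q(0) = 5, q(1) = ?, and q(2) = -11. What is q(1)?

The 3 known points determine the degree-2 polynomial uniquely.
Write q(u) = au^2 + bu + c. Substituting each data point gives a linear system:
  a - b + c = 7
  c = 5
  4a + 2b + c = -11
Solving the system yields a = -2, b = -4, c = 5.
So q(u) = -2u^2 - 4u + 5.
Then q(1) = -1.

-1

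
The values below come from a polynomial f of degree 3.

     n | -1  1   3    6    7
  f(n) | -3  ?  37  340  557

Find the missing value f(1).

5

The 4 known points determine the degree-3 polynomial uniquely.
Write f(n) = an^3 + bn^2 + cn + d. Substituting each data point gives a linear system:
  -a + b - c + d = -3
  27a + 9b + 3c + d = 37
  216a + 36b + 6c + d = 340
  343a + 49b + 7c + d = 557
Solving the system yields a = 2, b = -3, c = 2, d = 4.
So f(n) = 2n³ - 3n² + 2n + 4.
Then f(1) = 5.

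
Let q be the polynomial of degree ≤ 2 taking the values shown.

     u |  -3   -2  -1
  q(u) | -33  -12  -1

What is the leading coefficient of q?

-5

Write q(u) = au^2 + bu + c. Substituting each data point gives a linear system:
  9a - 3b + c = -33
  4a - 2b + c = -12
  a - b + c = -1
Solving the system yields a = -5, b = -4, c = 0.
So q(u) = -5u^2 - 4u.
The leading coefficient is -5.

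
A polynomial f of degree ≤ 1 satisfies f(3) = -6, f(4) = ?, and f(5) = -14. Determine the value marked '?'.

-10

On equispaced nodes a degree-1 polynomial has vanishing second forward difference, so
  f(3) - 2·f(4) + f(5) = 0.
Substituting the known values and solving for f(4):
  -2·f(4) = 20
  f(4) = -10.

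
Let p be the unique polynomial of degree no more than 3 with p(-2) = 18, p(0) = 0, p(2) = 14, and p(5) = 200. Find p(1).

Using the Lagrange interpolation formula with nodes -2, 0, 2, 5:
  L_0(s) = s(s - 2)(s - 5) / -56
  L_1(s) = (s + 2)(s - 2)(s - 5) / 20
  L_2(s) = (s + 2)s(s - 5) / -24
  L_3(s) = (s + 2)s(s - 2) / 105
Then p(s) = 18·L_0(s) + 0·L_1(s) + 14·L_2(s) + 200·L_3(s).
Expanding and collecting terms gives p(s) = s^3 + 4s^2 - 5s.
Evaluating at s = 1: p(1) = 0.

0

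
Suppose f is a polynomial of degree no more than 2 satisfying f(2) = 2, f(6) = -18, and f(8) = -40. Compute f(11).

Using the Lagrange interpolation formula with nodes 2, 6, 8:
  L_0(t) = (t - 6)(t - 8) / 24
  L_1(t) = (t - 2)(t - 8) / -8
  L_2(t) = (t - 2)(t - 6) / 12
Then f(t) = 2·L_0(t) - 18·L_1(t) - 40·L_2(t).
Expanding and collecting terms gives f(t) = -t² + 3t.
Evaluating at t = 11: f(11) = -88.

-88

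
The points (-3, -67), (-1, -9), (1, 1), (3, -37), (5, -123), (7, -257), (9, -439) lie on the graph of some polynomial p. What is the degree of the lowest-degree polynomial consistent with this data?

Forward differences of the values at u = -3, -1, 1, 3, 5, 7, 9:
  p  : -67  -9  1  -37  -123  -257  -439
  Δ  : 58  10  -38  -86  -134  -182
  Δ^2: -48  -48  -48  -48  -48
  Δ^3: 0  0  0  0
  Δ^4: 0  0  0
  Δ^5: 0  0
  Δ^6: 0
The second differences are constant (-48) and nonzero, while all higher differences vanish, so the minimal degree is 2.

2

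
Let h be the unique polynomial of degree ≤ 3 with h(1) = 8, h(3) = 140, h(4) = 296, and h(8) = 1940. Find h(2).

Write h(u) = au^3 + bu^2 + cu + d. Substituting each data point gives a linear system:
  a + b + c + d = 8
  27a + 9b + 3c + d = 140
  64a + 16b + 4c + d = 296
  512a + 64b + 8c + d = 1940
Solving the system yields a = 3, b = 6, c = 3, d = -4.
So h(u) = 3u³ + 6u² + 3u - 4.
Then h(2) = 50.

50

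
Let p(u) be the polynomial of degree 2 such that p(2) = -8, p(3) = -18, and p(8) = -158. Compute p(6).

Write p(u) = au^2 + bu + c. Substituting each data point gives a linear system:
  4a + 2b + c = -8
  9a + 3b + c = -18
  64a + 8b + c = -158
Solving the system yields a = -3, b = 5, c = -6.
So p(u) = -3u² + 5u - 6.
Then p(6) = -84.

-84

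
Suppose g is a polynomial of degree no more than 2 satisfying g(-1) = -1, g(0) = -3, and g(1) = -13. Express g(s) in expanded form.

Using the Lagrange interpolation formula with nodes -1, 0, 1:
  L_0(s) = s(s - 1) / 2
  L_1(s) = (s + 1)(s - 1) / -1
  L_2(s) = (s + 1)s / 2
Then g(s) = -1·L_0(s) - 3·L_1(s) - 13·L_2(s).
Expanding and collecting terms gives g(s) = -4s² - 6s - 3.
Check: g(0) = -3. ✓

g(s) = -4s^2 - 6s - 3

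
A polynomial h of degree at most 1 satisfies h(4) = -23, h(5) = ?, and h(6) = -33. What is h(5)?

-28

On equispaced nodes a degree-1 polynomial has vanishing second forward difference, so
  h(4) - 2·h(5) + h(6) = 0.
Substituting the known values and solving for h(5):
  -2·h(5) = 56
  h(5) = -28.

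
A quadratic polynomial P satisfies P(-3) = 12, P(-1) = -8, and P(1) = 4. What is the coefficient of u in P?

6

Write P(u) = au^2 + bu + c. Substituting each data point gives a linear system:
  9a - 3b + c = 12
  a - b + c = -8
  a + b + c = 4
Solving the system yields a = 4, b = 6, c = -6.
So P(u) = 4u^2 + 6u - 6.
The coefficient of u is 6.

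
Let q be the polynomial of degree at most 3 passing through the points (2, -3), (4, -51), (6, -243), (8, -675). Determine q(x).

Using the Lagrange interpolation formula with nodes 2, 4, 6, 8:
  L_0(x) = (x - 4)(x - 6)(x - 8) / -48
  L_1(x) = (x - 2)(x - 6)(x - 8) / 16
  L_2(x) = (x - 2)(x - 4)(x - 8) / -16
  L_3(x) = (x - 2)(x - 4)(x - 6) / 48
Then q(x) = -3·L_0(x) - 51·L_1(x) - 243·L_2(x) - 675·L_3(x).
Expanding and collecting terms gives q(x) = -2x^3 + 6x^2 - 4x - 3.
Check: q(6) = -243. ✓

q(x) = -2x^3 + 6x^2 - 4x - 3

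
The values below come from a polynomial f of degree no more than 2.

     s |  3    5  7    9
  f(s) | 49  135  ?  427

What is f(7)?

On equispaced nodes a degree-2 polynomial has vanishing third forward difference, so
  - f(3) + 3·f(5) - 3·f(7) + f(9) = 0.
Substituting the known values and solving for f(7):
  -3·f(7) = -783
  f(7) = 261.

261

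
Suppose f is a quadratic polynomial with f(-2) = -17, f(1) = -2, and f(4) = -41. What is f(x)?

Write f(x) = ax^2 + bx + c. Substituting each data point gives a linear system:
  4a - 2b + c = -17
  a + b + c = -2
  16a + 4b + c = -41
Solving the system yields a = -3, b = 2, c = -1.
So f(x) = -3x^2 + 2x - 1.
Check: f(-2) = -17. ✓

f(x) = -3x^2 + 2x - 1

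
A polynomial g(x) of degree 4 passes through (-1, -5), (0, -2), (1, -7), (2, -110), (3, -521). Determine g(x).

g(x) = -5x^4 - 5x^3 + x^2 + 4x - 2

Write g(x) = ax^4 + bx^3 + cx^2 + dx + e. Substituting each data point gives a linear system:
  a - b + c - d + e = -5
  e = -2
  a + b + c + d + e = -7
  16a + 8b + 4c + 2d + e = -110
  81a + 27b + 9c + 3d + e = -521
Solving the system yields a = -5, b = -5, c = 1, d = 4, e = -2.
So g(x) = -5x^4 - 5x^3 + x^2 + 4x - 2.
Check: g(0) = -2. ✓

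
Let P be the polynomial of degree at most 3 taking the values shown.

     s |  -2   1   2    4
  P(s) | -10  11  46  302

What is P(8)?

2230

Using the Lagrange interpolation formula with nodes -2, 1, 2, 4:
  L_0(s) = (s - 1)(s - 2)(s - 4) / -72
  L_1(s) = (s + 2)(s - 2)(s - 4) / 9
  L_2(s) = (s + 2)(s - 1)(s - 4) / -8
  L_3(s) = (s + 2)(s - 1)(s - 2) / 36
Then P(s) = -10·L_0(s) + 11·L_1(s) + 46·L_2(s) + 302·L_3(s).
Expanding and collecting terms gives P(s) = 4s^3 + 3s^2 - 2s + 6.
Evaluating at s = 8: P(8) = 2230.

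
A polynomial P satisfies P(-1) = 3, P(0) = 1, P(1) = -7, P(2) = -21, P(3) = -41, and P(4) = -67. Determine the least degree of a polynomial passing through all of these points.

2

Forward differences of the values at u = -1, 0, 1, 2, 3, 4:
  P  : 3  1  -7  -21  -41  -67
  Δ  : -2  -8  -14  -20  -26
  Δ^2: -6  -6  -6  -6
  Δ^3: 0  0  0
  Δ^4: 0  0
  Δ^5: 0
The second differences are constant (-6) and nonzero, while all higher differences vanish, so the minimal degree is 2.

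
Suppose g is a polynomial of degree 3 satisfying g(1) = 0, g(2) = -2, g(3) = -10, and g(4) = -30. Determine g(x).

g(x) = -x^3 + 3x^2 - 4x + 2

Write g(x) = ax^3 + bx^2 + cx + d. Substituting each data point gives a linear system:
  a + b + c + d = 0
  8a + 4b + 2c + d = -2
  27a + 9b + 3c + d = -10
  64a + 16b + 4c + d = -30
Solving the system yields a = -1, b = 3, c = -4, d = 2.
So g(x) = -x^3 + 3x^2 - 4x + 2.
Check: g(3) = -10. ✓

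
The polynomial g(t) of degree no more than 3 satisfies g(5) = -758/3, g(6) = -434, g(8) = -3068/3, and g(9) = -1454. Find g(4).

-392/3

Using the Lagrange interpolation formula with nodes 5, 6, 8, 9:
  L_0(t) = (t - 6)(t - 8)(t - 9) / -12
  L_1(t) = (t - 5)(t - 8)(t - 9) / 6
  L_2(t) = (t - 5)(t - 6)(t - 9) / -6
  L_3(t) = (t - 5)(t - 6)(t - 8) / 12
Then g(t) = -758/3·L_0(t) - 434·L_1(t) - 3068/3·L_2(t) - 1454·L_3(t).
Expanding and collecting terms gives g(t) = -2t^3 + (1/3)t^2 - 3t + 4.
Evaluating at t = 4: g(4) = -392/3.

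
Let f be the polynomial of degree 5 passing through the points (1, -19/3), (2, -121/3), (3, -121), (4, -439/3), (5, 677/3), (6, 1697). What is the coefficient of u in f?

Write f(u) = au^5 + bu^4 + cu^3 + du^2 + eu + k. Substituting each data point gives a linear system:
  a + b + c + d + e + k = -19/3
  32a + 16b + 8c + 4d + 2e + k = -121/3
  243a + 81b + 27c + 9d + 3e + k = -121
  1024a + 256b + 64c + 16d + 4e + k = -439/3
  3125a + 625b + 125c + 25d + 5e + k = 677/3
  7776a + 1296b + 216c + 36d + 6e + k = 1697
Solving the system yields a = 1, b = -5, c = 2, d = -1/3, e = -3, k = -1.
So f(u) = u⁵ - 5u⁴ + 2u³ - (1/3)u² - 3u - 1.
The coefficient of u is -3.

-3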